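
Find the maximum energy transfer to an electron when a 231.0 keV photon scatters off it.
109.6836 keV

Maximum energy transfer occurs at θ = 180° (backscattering).

Initial photon: E₀ = 231.0 keV → λ₀ = 5.3673 pm

Maximum Compton shift (at 180°):
Δλ_max = 2λ_C = 2 × 2.4263 = 4.8526 pm

Final wavelength:
λ' = 5.3673 + 4.8526 = 10.2199 pm

Minimum photon energy (maximum energy to electron):
E'_min = hc/λ' = 121.3164 keV

Maximum electron kinetic energy:
K_max = E₀ - E'_min = 231.0000 - 121.3164 = 109.6836 keV

(Intermediate values are shown rounded; full precision is carried through to the final answer.)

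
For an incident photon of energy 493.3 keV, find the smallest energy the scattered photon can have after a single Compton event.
168.3200 keV (at θ = 180°)

The scattered photon has minimum energy when its wavelength is maximum, i.e., when the Compton shift Δλ = λ_C(1 − cos θ) is maximum. This occurs at θ = 180° (backscattering), giving Δλ_max = 2λ_C = 4.8526 pm.

Initial wavelength: λ₀ = hc/E₀ = 2.5134 pm
Maximum final wavelength: λ'_max = λ₀ + 2λ_C = 2.5134 + 4.8526 = 7.3660 pm
Minimum final energy: E'_min = hc/λ'_max = 168.3200 keV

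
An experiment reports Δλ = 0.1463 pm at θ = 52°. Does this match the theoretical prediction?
No, inconsistent

Calculate the expected shift for θ = 52°:

Δλ_expected = λ_C(1 - cos(52°))
Δλ_expected = 2.4263 × (1 - cos(52°))
Δλ_expected = 2.4263 × 0.3843
Δλ_expected = 0.9325 pm

Given shift: 0.1463 pm
Expected shift: 0.9325 pm
Difference: 0.7862 pm

The values do not match. The given shift corresponds to θ ≈ 20.0°, not 52°.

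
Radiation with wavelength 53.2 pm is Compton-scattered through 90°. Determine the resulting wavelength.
55.6263 pm

Using the Compton scattering formula:
λ' = λ + Δλ = λ + λ_C(1 - cos θ)

Given:
- Initial wavelength λ = 53.2 pm
- Scattering angle θ = 90°
- Compton wavelength λ_C ≈ 2.4263 pm

Calculate the shift:
Δλ = 2.4263 × (1 - cos(90°))
Δλ = 2.4263 × 1.0000
Δλ = 2.4263 pm

Final wavelength:
λ' = 53.2 + 2.4263 = 55.6263 pm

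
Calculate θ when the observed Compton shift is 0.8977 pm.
50.95°

From the Compton formula Δλ = λ_C(1 - cos θ), we can solve for θ:

cos θ = 1 - Δλ/λ_C

Given:
- Δλ = 0.8977 pm
- λ_C = h/(m_e·c) ≈ 2.42631024 pm

cos θ = 1 - 0.8977/2.42631024
cos θ = 1 - 0.369986
cos θ = 0.630014

θ = arccos(0.630014)
θ = 50.95°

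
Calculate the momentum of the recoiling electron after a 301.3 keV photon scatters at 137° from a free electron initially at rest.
2.2593e-22 kg·m/s

The electron is initially at rest, so by conservation of momentum:
p⃗_e = p⃗₀ − p⃗'  (incident photon momentum minus scattered photon momentum)

Photon momentum magnitudes (p = h/λ = E/c):
λ₀ = hc/E₀ = 4.1150 pm → p₀ = h/λ₀ = 1.6102e-22 kg·m/s
Δλ = λ_C(1 − cos 137°) = 4.2008 pm
λ' = 8.3158 pm → p' = h/λ' = 7.9681e-23 kg·m/s

The scattered photon makes angle θ = 137° with the incident direction, so by the law of cosines:
|p⃗_e|² = p₀² + p'² − 2p₀p'cos θ
|p⃗_e|² = (1.6102e-22)² + (7.9681e-23)² − 2·1.6102e-22·7.9681e-23·cos(137°)
|p⃗_e| = 2.2593e-22 kg·m/s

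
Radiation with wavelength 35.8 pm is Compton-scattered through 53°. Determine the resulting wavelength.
36.7661 pm

Using the Compton scattering formula:
λ' = λ + Δλ = λ + λ_C(1 - cos θ)

Given:
- Initial wavelength λ = 35.8 pm
- Scattering angle θ = 53°
- Compton wavelength λ_C ≈ 2.4263 pm

Calculate the shift:
Δλ = 2.4263 × (1 - cos(53°))
Δλ = 2.4263 × 0.3982
Δλ = 0.9661 pm

Final wavelength:
λ' = 35.8 + 0.9661 = 36.7661 pm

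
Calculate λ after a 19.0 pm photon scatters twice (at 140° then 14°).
23.3570 pm

Apply Compton shift twice:

First scattering at θ₁ = 140°:
Δλ₁ = λ_C(1 - cos(140°))
Δλ₁ = 2.4263 × 1.7660
Δλ₁ = 4.2850 pm

After first scattering:
λ₁ = 19.0 + 4.2850 = 23.2850 pm

Second scattering at θ₂ = 14°:
Δλ₂ = λ_C(1 - cos(14°))
Δλ₂ = 2.4263 × 0.0297
Δλ₂ = 0.0721 pm

Final wavelength:
λ₂ = 23.2850 + 0.0721 = 23.3570 pm

Total shift: Δλ_total = 4.2850 + 0.0721 = 4.3570 pm

(Intermediate values are shown rounded; full precision is carried through to the final answer.)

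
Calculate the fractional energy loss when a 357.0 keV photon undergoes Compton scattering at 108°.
0.4777 (or 47.77%)

Calculate initial and final photon energies:

Initial: E₀ = 357.0 keV → λ₀ = 3.4729 pm
Compton shift: Δλ = 3.1761 pm
Final wavelength: λ' = 6.6490 pm
Final energy: E' = 186.4697 keV

Fractional energy loss:
(E₀ - E')/E₀ = (357.0000 - 186.4697)/357.0000
= 170.5303/357.0000
= 0.4777
= 47.77%

(Intermediate values are shown rounded; full precision is carried through to the final answer.)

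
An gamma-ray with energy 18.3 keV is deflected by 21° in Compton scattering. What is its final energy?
18.2566 keV

First convert energy to wavelength:
λ = hc/E, with hc ≈ 1239.842 keV·pm (i.e. 1239.842 eV·nm)

For E = 18.3 keV = 18300 eV:
λ = 1239.842 keV·pm / 18.3 keV
λ = 67.7509 pm

Calculate the Compton shift:
Δλ = λ_C(1 - cos(21°)) = 2.4263 × 0.0664
Δλ = 0.1612 pm

Final wavelength:
λ' = 67.7509 + 0.1612 = 67.9121 pm

Final energy:
E' = hc/λ' = 1239.842 / 67.9121 = 18.2566 keV

(Intermediate values are shown rounded; full precision is carried through to the final answer.)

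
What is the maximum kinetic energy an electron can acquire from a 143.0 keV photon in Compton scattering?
51.3150 keV

Maximum energy transfer occurs at θ = 180° (backscattering).

Initial photon: E₀ = 143.0 keV → λ₀ = 8.6702 pm

Maximum Compton shift (at 180°):
Δλ_max = 2λ_C = 2 × 2.4263 = 4.8526 pm

Final wavelength:
λ' = 8.6702 + 4.8526 = 13.5228 pm

Minimum photon energy (maximum energy to electron):
E'_min = hc/λ' = 91.6850 keV

Maximum electron kinetic energy:
K_max = E₀ - E'_min = 143.0000 - 91.6850 = 51.3150 keV

(Intermediate values are shown rounded; full precision is carried through to the final answer.)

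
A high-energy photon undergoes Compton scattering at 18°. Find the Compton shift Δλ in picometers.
0.1188 pm

Using the Compton scattering formula:
Δλ = λ_C(1 - cos θ)

where λ_C = h/(m_e·c) ≈ 2.4263 pm is the Compton wavelength of an electron.

For θ = 18°:
cos(18°) = 0.9511
1 - cos(18°) = 0.0489

Δλ = 2.4263 × 0.0489
Δλ = 0.1188 pm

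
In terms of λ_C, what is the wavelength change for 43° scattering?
0.2686 λ_C

The Compton shift formula is:
Δλ = λ_C(1 - cos θ)

Dividing both sides by λ_C:
Δλ/λ_C = 1 - cos θ

For θ = 43°:
Δλ/λ_C = 1 - cos(43°)
Δλ/λ_C = 1 - 0.7314
Δλ/λ_C = 0.2686

This means the shift is 0.2686 × λ_C = 0.6518 pm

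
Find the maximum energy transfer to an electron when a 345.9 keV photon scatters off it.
198.9473 keV

Maximum energy transfer occurs at θ = 180° (backscattering).

Initial photon: E₀ = 345.9 keV → λ₀ = 3.5844 pm

Maximum Compton shift (at 180°):
Δλ_max = 2λ_C = 2 × 2.4263 = 4.8526 pm

Final wavelength:
λ' = 3.5844 + 4.8526 = 8.4370 pm

Minimum photon energy (maximum energy to electron):
E'_min = hc/λ' = 146.9527 keV

Maximum electron kinetic energy:
K_max = E₀ - E'_min = 345.9000 - 146.9527 = 198.9473 keV

(Intermediate values are shown rounded; full precision is carried through to the final answer.)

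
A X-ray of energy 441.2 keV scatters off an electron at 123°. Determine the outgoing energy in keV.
189.0599 keV

First convert energy to wavelength:
λ = hc/E, with hc ≈ 1239.842 keV·pm (i.e. 1239.842 eV·nm)

For E = 441.2 keV = 441200 eV:
λ = 1239.842 keV·pm / 441.2 keV
λ = 2.8102 pm

Calculate the Compton shift:
Δλ = λ_C(1 - cos(123°)) = 2.4263 × 1.5446
Δλ = 3.7478 pm

Final wavelength:
λ' = 2.8102 + 3.7478 = 6.5579 pm

Final energy:
E' = hc/λ' = 1239.842 / 6.5579 = 189.0599 keV

(Intermediate values are shown rounded; full precision is carried through to the final answer.)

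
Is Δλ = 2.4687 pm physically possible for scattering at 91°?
Yes, consistent

Calculate the expected shift for θ = 91°:

Δλ_expected = λ_C(1 - cos(91°))
Δλ_expected = 2.4263 × (1 - cos(91°))
Δλ_expected = 2.4263 × 1.0175
Δλ_expected = 2.4687 pm

Given shift: 2.4687 pm
Expected shift: 2.4687 pm
Difference: 0.0000 pm

The values match. This is consistent with Compton scattering at the stated angle.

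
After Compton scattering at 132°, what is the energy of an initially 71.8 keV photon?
58.1599 keV

First convert energy to wavelength:
λ = hc/E, with hc ≈ 1239.842 keV·pm (i.e. 1239.842 eV·nm)

For E = 71.8 keV = 71800 eV:
λ = 1239.842 keV·pm / 71.8 keV
λ = 17.2680 pm

Calculate the Compton shift:
Δλ = λ_C(1 - cos(132°)) = 2.4263 × 1.6691
Δλ = 4.0498 pm

Final wavelength:
λ' = 17.2680 + 4.0498 = 21.3178 pm

Final energy:
E' = hc/λ' = 1239.842 / 21.3178 = 58.1599 keV

(Intermediate values are shown rounded; full precision is carried through to the final answer.)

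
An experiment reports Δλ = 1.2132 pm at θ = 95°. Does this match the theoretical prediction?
No, inconsistent

Calculate the expected shift for θ = 95°:

Δλ_expected = λ_C(1 - cos(95°))
Δλ_expected = 2.4263 × (1 - cos(95°))
Δλ_expected = 2.4263 × 1.0872
Δλ_expected = 2.6378 pm

Given shift: 1.2132 pm
Expected shift: 2.6378 pm
Difference: 1.4246 pm

The values do not match. The given shift corresponds to θ ≈ 60.0°, not 95°.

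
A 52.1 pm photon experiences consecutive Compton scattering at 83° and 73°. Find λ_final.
55.9475 pm

Apply Compton shift twice:

First scattering at θ₁ = 83°:
Δλ₁ = λ_C(1 - cos(83°))
Δλ₁ = 2.4263 × 0.8781
Δλ₁ = 2.1306 pm

After first scattering:
λ₁ = 52.1 + 2.1306 = 54.2306 pm

Second scattering at θ₂ = 73°:
Δλ₂ = λ_C(1 - cos(73°))
Δλ₂ = 2.4263 × 0.7076
Δλ₂ = 1.7169 pm

Final wavelength:
λ₂ = 54.2306 + 1.7169 = 55.9475 pm

Total shift: Δλ_total = 2.1306 + 1.7169 = 3.8475 pm

(Intermediate values are shown rounded; full precision is carried through to the final answer.)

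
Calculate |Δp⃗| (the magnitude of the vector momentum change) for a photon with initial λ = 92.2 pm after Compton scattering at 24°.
2.9850e-24 kg·m/s

Photon momentum magnitude is p = h/λ.

Initial momentum:
p₀ = h/λ = 6.6261e-34/9.2200e-11 = 7.1866e-24 kg·m/s

After scattering:
λ' = λ + Δλ = 92.2 + 0.2098 = 92.4098 pm
p' = h/λ' = 6.6261e-34/9.2410e-11 = 7.1703e-24 kg·m/s

Momentum is a vector; the scattered photon's direction makes angle θ = 24° with the incident direction. The magnitude of the vector change Δp⃗ = p⃗₀ − p⃗' is found from the law of cosines:
|Δp⃗|² = p₀² + p'² − 2p₀p'cos θ
|Δp⃗|² = (7.1866e-24)² + (7.1703e-24)² − 2·7.1866e-24·7.1703e-24·cos(24°)
|Δp⃗| = 2.9850e-24 kg·m/s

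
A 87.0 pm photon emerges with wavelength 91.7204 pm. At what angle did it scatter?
161.00°

First find the wavelength shift:
Δλ = λ' - λ = 91.7204 - 87.0 = 4.7204 pm

Using Δλ = λ_C(1 - cos θ), with λ_C = h/(m_e·c) ≈ 2.42631024 pm:
cos θ = 1 - Δλ/λ_C
cos θ = 1 - 4.7204/2.42631024
cos θ = -0.945506

θ = arccos(-0.945506)
θ = 161.00°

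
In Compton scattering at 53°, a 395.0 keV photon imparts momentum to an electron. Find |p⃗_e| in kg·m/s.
1.7206e-22 kg·m/s

The electron is initially at rest, so by conservation of momentum:
p⃗_e = p⃗₀ − p⃗'  (incident photon momentum minus scattered photon momentum)

Photon momentum magnitudes (p = h/λ = E/c):
λ₀ = hc/E₀ = 3.1388 pm → p₀ = h/λ₀ = 2.1110e-22 kg·m/s
Δλ = λ_C(1 − cos 53°) = 0.9661 pm
λ' = 4.1050 pm → p' = h/λ' = 1.6142e-22 kg·m/s

The scattered photon makes angle θ = 53° with the incident direction, so by the law of cosines:
|p⃗_e|² = p₀² + p'² − 2p₀p'cos θ
|p⃗_e|² = (2.1110e-22)² + (1.6142e-22)² − 2·2.1110e-22·1.6142e-22·cos(53°)
|p⃗_e| = 1.7206e-22 kg·m/s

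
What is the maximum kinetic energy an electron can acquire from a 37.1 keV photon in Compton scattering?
4.7041 keV

Maximum energy transfer occurs at θ = 180° (backscattering).

Initial photon: E₀ = 37.1 keV → λ₀ = 33.4189 pm

Maximum Compton shift (at 180°):
Δλ_max = 2λ_C = 2 × 2.4263 = 4.8526 pm

Final wavelength:
λ' = 33.4189 + 4.8526 = 38.2715 pm

Minimum photon energy (maximum energy to electron):
E'_min = hc/λ' = 32.3959 keV

Maximum electron kinetic energy:
K_max = E₀ - E'_min = 37.1000 - 32.3959 = 4.7041 keV

(Intermediate values are shown rounded; full precision is carried through to the final answer.)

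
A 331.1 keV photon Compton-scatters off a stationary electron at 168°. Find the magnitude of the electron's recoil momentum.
2.5332e-22 kg·m/s

The electron is initially at rest, so by conservation of momentum:
p⃗_e = p⃗₀ − p⃗'  (incident photon momentum minus scattered photon momentum)

Photon momentum magnitudes (p = h/λ = E/c):
λ₀ = hc/E₀ = 3.7446 pm → p₀ = h/λ₀ = 1.7695e-22 kg·m/s
Δλ = λ_C(1 − cos 168°) = 4.7996 pm
λ' = 8.5442 pm → p' = h/λ' = 7.7550e-23 kg·m/s

The scattered photon makes angle θ = 168° with the incident direction, so by the law of cosines:
|p⃗_e|² = p₀² + p'² − 2p₀p'cos θ
|p⃗_e|² = (1.7695e-22)² + (7.7550e-23)² − 2·1.7695e-22·7.7550e-23·cos(168°)
|p⃗_e| = 2.5332e-22 kg·m/s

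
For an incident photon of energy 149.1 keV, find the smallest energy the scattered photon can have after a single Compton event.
94.1548 keV (at θ = 180°)

The scattered photon has minimum energy when its wavelength is maximum, i.e., when the Compton shift Δλ = λ_C(1 − cos θ) is maximum. This occurs at θ = 180° (backscattering), giving Δλ_max = 2λ_C = 4.8526 pm.

Initial wavelength: λ₀ = hc/E₀ = 8.3155 pm
Maximum final wavelength: λ'_max = λ₀ + 2λ_C = 8.3155 + 4.8526 = 13.1681 pm
Minimum final energy: E'_min = hc/λ'_max = 94.1548 keV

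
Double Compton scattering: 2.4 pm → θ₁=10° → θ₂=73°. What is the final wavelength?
4.1538 pm

Apply Compton shift twice:

First scattering at θ₁ = 10°:
Δλ₁ = λ_C(1 - cos(10°))
Δλ₁ = 2.4263 × 0.0152
Δλ₁ = 0.0369 pm

After first scattering:
λ₁ = 2.4 + 0.0369 = 2.4369 pm

Second scattering at θ₂ = 73°:
Δλ₂ = λ_C(1 - cos(73°))
Δλ₂ = 2.4263 × 0.7076
Δλ₂ = 1.7169 pm

Final wavelength:
λ₂ = 2.4369 + 1.7169 = 4.1538 pm

Total shift: Δλ_total = 0.0369 + 1.7169 = 1.7538 pm

(Intermediate values are shown rounded; full precision is carried through to the final answer.)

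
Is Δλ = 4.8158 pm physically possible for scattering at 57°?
No, inconsistent

Calculate the expected shift for θ = 57°:

Δλ_expected = λ_C(1 - cos(57°))
Δλ_expected = 2.4263 × (1 - cos(57°))
Δλ_expected = 2.4263 × 0.4554
Δλ_expected = 1.1048 pm

Given shift: 4.8158 pm
Expected shift: 1.1048 pm
Difference: 3.7109 pm

The values do not match. The given shift corresponds to θ ≈ 170.0°, not 57°.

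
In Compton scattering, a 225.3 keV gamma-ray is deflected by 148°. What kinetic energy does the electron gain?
101.1545 keV

By energy conservation: K_e = E_initial - E_final

First find the scattered photon energy:
Initial wavelength: λ = hc/E = 5.5031 pm
Compton shift: Δλ = λ_C(1 - cos(148°)) = 4.4839 pm
Final wavelength: λ' = 5.5031 + 4.4839 = 9.9870 pm
Final photon energy: E' = hc/λ' = 124.1455 keV

Electron kinetic energy:
K_e = E - E' = 225.3000 - 124.1455 = 101.1545 keV

(Intermediate values are shown rounded; full precision is carried through to the final answer.)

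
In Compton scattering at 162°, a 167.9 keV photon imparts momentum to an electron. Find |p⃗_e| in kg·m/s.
1.4274e-22 kg·m/s

The electron is initially at rest, so by conservation of momentum:
p⃗_e = p⃗₀ − p⃗'  (incident photon momentum minus scattered photon momentum)

Photon momentum magnitudes (p = h/λ = E/c):
λ₀ = hc/E₀ = 7.3844 pm → p₀ = h/λ₀ = 8.9731e-23 kg·m/s
Δλ = λ_C(1 − cos 162°) = 4.7339 pm
λ' = 12.1183 pm → p' = h/λ' = 5.4678e-23 kg·m/s

The scattered photon makes angle θ = 162° with the incident direction, so by the law of cosines:
|p⃗_e|² = p₀² + p'² − 2p₀p'cos θ
|p⃗_e|² = (8.9731e-23)² + (5.4678e-23)² − 2·8.9731e-23·5.4678e-23·cos(162°)
|p⃗_e| = 1.4274e-22 kg·m/s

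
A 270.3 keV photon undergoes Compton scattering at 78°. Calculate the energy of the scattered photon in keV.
190.4881 keV

First convert energy to wavelength:
λ = hc/E, with hc ≈ 1239.842 keV·pm (i.e. 1239.842 eV·nm)

For E = 270.3 keV = 270300 eV:
λ = 1239.842 keV·pm / 270.3 keV
λ = 4.5869 pm

Calculate the Compton shift:
Δλ = λ_C(1 - cos(78°)) = 2.4263 × 0.7921
Δλ = 1.9219 pm

Final wavelength:
λ' = 4.5869 + 1.9219 = 6.5088 pm

Final energy:
E' = hc/λ' = 1239.842 / 6.5088 = 190.4881 keV

(Intermediate values are shown rounded; full precision is carried through to the final answer.)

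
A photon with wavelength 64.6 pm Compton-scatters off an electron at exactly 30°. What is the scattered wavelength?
64.9251 pm

Using the Compton formula: λ' = λ + λ_C(1 − cos θ)

For θ = 30°, cos θ = √3/2 (exact) ≈ 0.8660, so:
1 − cos 30° = 1 − (√3/2) ≈ 0.1340

Δλ = λ_C × 0.1340 = 2.4263 × 0.1340 = 0.3251 pm

λ' = 64.6 + 0.3251 = 64.9251 pm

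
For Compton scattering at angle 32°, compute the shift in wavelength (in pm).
0.3687 pm

Using the Compton scattering formula:
Δλ = λ_C(1 - cos θ)

where λ_C = h/(m_e·c) ≈ 2.4263 pm is the Compton wavelength of an electron.

For θ = 32°:
cos(32°) = 0.8480
1 - cos(32°) = 0.1520

Δλ = 2.4263 × 0.1520
Δλ = 0.3687 pm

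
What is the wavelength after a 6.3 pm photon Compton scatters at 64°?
7.6627 pm

Using the Compton scattering formula:
λ' = λ + Δλ = λ + λ_C(1 - cos θ)

Given:
- Initial wavelength λ = 6.3 pm
- Scattering angle θ = 64°
- Compton wavelength λ_C ≈ 2.4263 pm

Calculate the shift:
Δλ = 2.4263 × (1 - cos(64°))
Δλ = 2.4263 × 0.5616
Δλ = 1.3627 pm

Final wavelength:
λ' = 6.3 + 1.3627 = 7.6627 pm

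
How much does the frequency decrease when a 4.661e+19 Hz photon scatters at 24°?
1.472e+18 Hz (decrease)

Convert frequency to wavelength (c = 299792458 m/s):
λ₀ = c/f₀ = 299792458/4.661e+19 = 6.4319343e-12 m = 6.4319 pm

Calculate Compton shift:
Δλ = λ_C(1 - cos(24°)) = 0.2098 pm

Final wavelength:
λ' = λ₀ + Δλ = 6.4319 + 0.2098 = 6.6417 pm

Final frequency:
f' = c/λ' = 299792458/6.6416998e-12 = 4.5137911e+19 Hz

Frequency shift (decrease):
Δf = f₀ - f' = 4.661e+19 - 4.5137911e+19 = 1.472e+18 Hz

(Intermediate values are shown rounded; full precision is carried through to the final answer.)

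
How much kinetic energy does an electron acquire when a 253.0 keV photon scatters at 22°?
8.8037 keV

By energy conservation: K_e = E_initial - E_final

First find the scattered photon energy:
Initial wavelength: λ = hc/E = 4.9006 pm
Compton shift: Δλ = λ_C(1 - cos(22°)) = 0.1767 pm
Final wavelength: λ' = 4.9006 + 0.1767 = 5.0772 pm
Final photon energy: E' = hc/λ' = 244.1963 keV

Electron kinetic energy:
K_e = E - E' = 253.0000 - 244.1963 = 8.8037 keV

(Intermediate values are shown rounded; full precision is carried through to the final answer.)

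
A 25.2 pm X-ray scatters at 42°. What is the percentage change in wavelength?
2.4731%

Calculate the Compton shift:
Δλ = λ_C(1 - cos(42°))
Δλ = 2.4263 × (1 - cos(42°))
Δλ = 2.4263 × 0.2569
Δλ = 0.6232 pm

Percentage change:
(Δλ/λ₀) × 100 = (0.6232/25.2) × 100
= 2.4731%

(Intermediate values are shown rounded; full precision is carried through to the final answer.)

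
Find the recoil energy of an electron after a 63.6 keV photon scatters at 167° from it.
12.5458 keV

By energy conservation: K_e = E_initial - E_final

First find the scattered photon energy:
Initial wavelength: λ = hc/E = 19.4944 pm
Compton shift: Δλ = λ_C(1 - cos(167°)) = 4.7904 pm
Final wavelength: λ' = 19.4944 + 4.7904 = 24.2848 pm
Final photon energy: E' = hc/λ' = 51.0542 keV

Electron kinetic energy:
K_e = E - E' = 63.6000 - 51.0542 = 12.5458 keV

(Intermediate values are shown rounded; full precision is carried through to the final answer.)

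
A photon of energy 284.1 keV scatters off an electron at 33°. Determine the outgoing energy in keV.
260.7153 keV

First convert energy to wavelength:
λ = hc/E, with hc ≈ 1239.842 keV·pm (i.e. 1239.842 eV·nm)

For E = 284.1 keV = 284100 eV:
λ = 1239.842 keV·pm / 284.1 keV
λ = 4.3641 pm

Calculate the Compton shift:
Δλ = λ_C(1 - cos(33°)) = 2.4263 × 0.1613
Δλ = 0.3914 pm

Final wavelength:
λ' = 4.3641 + 0.3914 = 4.7555 pm

Final energy:
E' = hc/λ' = 1239.842 / 4.7555 = 260.7153 keV

(Intermediate values are shown rounded; full precision is carried through to the final answer.)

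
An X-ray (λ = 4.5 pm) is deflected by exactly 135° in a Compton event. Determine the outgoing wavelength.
8.6420 pm

Using the Compton formula: λ' = λ + λ_C(1 − cos θ)

For θ = 135°, cos θ = -√2/2 (exact) ≈ -0.7071, so:
1 − cos 135° = 1 − (-√2/2) ≈ 1.7071

Δλ = λ_C × 1.7071 = 2.4263 × 1.7071 = 4.1420 pm

λ' = 4.5 + 4.1420 = 8.6420 pm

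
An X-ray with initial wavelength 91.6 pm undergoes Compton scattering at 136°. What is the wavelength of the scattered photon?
95.7717 pm

Using the Compton scattering formula:
λ' = λ + Δλ = λ + λ_C(1 - cos θ)

Given:
- Initial wavelength λ = 91.6 pm
- Scattering angle θ = 136°
- Compton wavelength λ_C ≈ 2.4263 pm

Calculate the shift:
Δλ = 2.4263 × (1 - cos(136°))
Δλ = 2.4263 × 1.7193
Δλ = 4.1717 pm

Final wavelength:
λ' = 91.6 + 4.1717 = 95.7717 pm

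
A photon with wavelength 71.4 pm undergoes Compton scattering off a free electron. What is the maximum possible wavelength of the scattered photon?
76.2526 pm (at θ = 180°)

The Compton shift is Δλ = λ_C(1 − cos θ).

Since cos θ ranges from −1 to 1, the factor (1 − cos θ) ranges from 0 to 2; the maximum shift occurs at θ = 180° (backscattering):
Δλ_max = 2λ_C = 2 × 2.4263 pm = 4.8526 pm

Maximum scattered wavelength:
λ'_max = λ₀ + Δλ_max = 71.4 + 4.8526 = 76.2526 pm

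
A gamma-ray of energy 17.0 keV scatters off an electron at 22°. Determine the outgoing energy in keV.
16.9589 keV

First convert energy to wavelength:
λ = hc/E, with hc ≈ 1239.842 keV·pm (i.e. 1239.842 eV·nm)

For E = 17.0 keV = 17000 eV:
λ = 1239.842 keV·pm / 17.0 keV
λ = 72.9319 pm

Calculate the Compton shift:
Δλ = λ_C(1 - cos(22°)) = 2.4263 × 0.0728
Δλ = 0.1767 pm

Final wavelength:
λ' = 72.9319 + 0.1767 = 73.1086 pm

Final energy:
E' = hc/λ' = 1239.842 / 73.1086 = 16.9589 keV

(Intermediate values are shown rounded; full precision is carried through to the final answer.)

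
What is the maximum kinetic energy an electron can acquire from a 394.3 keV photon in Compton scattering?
239.2623 keV

Maximum energy transfer occurs at θ = 180° (backscattering).

Initial photon: E₀ = 394.3 keV → λ₀ = 3.1444 pm

Maximum Compton shift (at 180°):
Δλ_max = 2λ_C = 2 × 2.4263 = 4.8526 pm

Final wavelength:
λ' = 3.1444 + 4.8526 = 7.9970 pm

Minimum photon energy (maximum energy to electron):
E'_min = hc/λ' = 155.0377 keV

Maximum electron kinetic energy:
K_max = E₀ - E'_min = 394.3000 - 155.0377 = 239.2623 keV

(Intermediate values are shown rounded; full precision is carried through to the final answer.)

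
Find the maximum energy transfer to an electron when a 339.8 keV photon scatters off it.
193.9596 keV

Maximum energy transfer occurs at θ = 180° (backscattering).

Initial photon: E₀ = 339.8 keV → λ₀ = 3.6487 pm

Maximum Compton shift (at 180°):
Δλ_max = 2λ_C = 2 × 2.4263 = 4.8526 pm

Final wavelength:
λ' = 3.6487 + 4.8526 = 8.5014 pm

Minimum photon energy (maximum energy to electron):
E'_min = hc/λ' = 145.8404 keV

Maximum electron kinetic energy:
K_max = E₀ - E'_min = 339.8000 - 145.8404 = 193.9596 keV

(Intermediate values are shown rounded; full precision is carried through to the final answer.)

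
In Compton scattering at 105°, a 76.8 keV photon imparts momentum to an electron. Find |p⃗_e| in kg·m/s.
6.0076e-23 kg·m/s

The electron is initially at rest, so by conservation of momentum:
p⃗_e = p⃗₀ − p⃗'  (incident photon momentum minus scattered photon momentum)

Photon momentum magnitudes (p = h/λ = E/c):
λ₀ = hc/E₀ = 16.1438 pm → p₀ = h/λ₀ = 4.1044e-23 kg·m/s
Δλ = λ_C(1 − cos 105°) = 3.0543 pm
λ' = 19.1981 pm → p' = h/λ' = 3.4514e-23 kg·m/s

The scattered photon makes angle θ = 105° with the incident direction, so by the law of cosines:
|p⃗_e|² = p₀² + p'² − 2p₀p'cos θ
|p⃗_e|² = (4.1044e-23)² + (3.4514e-23)² − 2·4.1044e-23·3.4514e-23·cos(105°)
|p⃗_e| = 6.0076e-23 kg·m/s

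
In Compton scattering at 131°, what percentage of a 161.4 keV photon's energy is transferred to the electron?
0.3434 (or 34.34%)

Calculate initial and final photon energies:

Initial: E₀ = 161.4 keV → λ₀ = 7.6818 pm
Compton shift: Δλ = 4.0181 pm
Final wavelength: λ' = 11.6999 pm
Final energy: E' = 105.9702 keV

Fractional energy loss:
(E₀ - E')/E₀ = (161.4000 - 105.9702)/161.4000
= 55.4298/161.4000
= 0.3434
= 34.34%

(Intermediate values are shown rounded; full precision is carried through to the final answer.)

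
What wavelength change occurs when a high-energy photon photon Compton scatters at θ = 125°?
3.8180 pm

Using the Compton scattering formula:
Δλ = λ_C(1 - cos θ)

where λ_C = h/(m_e·c) ≈ 2.4263 pm is the Compton wavelength of an electron.

For θ = 125°:
cos(125°) = -0.5736
1 - cos(125°) = 1.5736

Δλ = 2.4263 × 1.5736
Δλ = 3.8180 pm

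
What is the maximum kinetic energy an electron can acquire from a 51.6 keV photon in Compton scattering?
8.6700 keV

Maximum energy transfer occurs at θ = 180° (backscattering).

Initial photon: E₀ = 51.6 keV → λ₀ = 24.0279 pm

Maximum Compton shift (at 180°):
Δλ_max = 2λ_C = 2 × 2.4263 = 4.8526 pm

Final wavelength:
λ' = 24.0279 + 4.8526 = 28.8806 pm

Minimum photon energy (maximum energy to electron):
E'_min = hc/λ' = 42.9300 keV

Maximum electron kinetic energy:
K_max = E₀ - E'_min = 51.6000 - 42.9300 = 8.6700 keV

(Intermediate values are shown rounded; full precision is carried through to the final answer.)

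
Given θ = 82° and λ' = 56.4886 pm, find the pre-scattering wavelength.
54.4000 pm

From λ' = λ + Δλ, we have λ = λ' - Δλ

First calculate the Compton shift:
Δλ = λ_C(1 - cos θ)
Δλ = 2.4263 × (1 - cos(82°))
Δλ = 2.4263 × 0.8608
Δλ = 2.0886 pm

Initial wavelength:
λ = λ' - Δλ
λ = 56.4886 - 2.0886
λ = 54.4000 pm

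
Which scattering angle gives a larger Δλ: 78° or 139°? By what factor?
139° produces the larger shift by a factor of 2.215

Calculate both shifts using Δλ = λ_C(1 - cos θ):

For θ₁ = 78°:
Δλ₁ = 2.4263 × (1 - cos(78°))
Δλ₁ = 2.4263 × 0.7921
Δλ₁ = 1.9219 pm

For θ₂ = 139°:
Δλ₂ = 2.4263 × (1 - cos(139°))
Δλ₂ = 2.4263 × 1.7547
Δλ₂ = 4.2575 pm

The 139° angle produces the larger shift.
Ratio: 4.2575/1.9219 = 2.215

(Intermediate values are shown rounded; full precision is carried through to the final answer.)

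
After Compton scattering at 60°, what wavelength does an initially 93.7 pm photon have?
94.9132 pm

Using the Compton formula: λ' = λ + λ_C(1 − cos θ)

For θ = 60°, cos θ = 1/2 (exact) = 0.5000, so:
1 − cos 60° = 1 − (1/2) = 0.5000

Δλ = λ_C × 0.5000 = 2.4263 × 0.5000 = 1.2132 pm

λ' = 93.7 + 1.2132 = 94.9132 pm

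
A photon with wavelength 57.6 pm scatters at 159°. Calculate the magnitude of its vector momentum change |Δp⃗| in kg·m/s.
2.1771e-23 kg·m/s

Photon momentum magnitude is p = h/λ.

Initial momentum:
p₀ = h/λ = 6.6261e-34/5.7600e-11 = 1.1504e-23 kg·m/s

After scattering:
λ' = λ + Δλ = 57.6 + 4.6915 = 62.2915 pm
p' = h/λ' = 6.6261e-34/6.2291e-11 = 1.0637e-23 kg·m/s

Momentum is a vector; the scattered photon's direction makes angle θ = 159° with the incident direction. The magnitude of the vector change Δp⃗ = p⃗₀ − p⃗' is found from the law of cosines:
|Δp⃗|² = p₀² + p'² − 2p₀p'cos θ
|Δp⃗|² = (1.1504e-23)² + (1.0637e-23)² − 2·1.1504e-23·1.0637e-23·cos(159°)
|Δp⃗| = 2.1771e-23 kg·m/s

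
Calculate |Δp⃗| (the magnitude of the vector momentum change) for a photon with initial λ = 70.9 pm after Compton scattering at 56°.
8.7107e-24 kg·m/s

Photon momentum magnitude is p = h/λ.

Initial momentum:
p₀ = h/λ = 6.6261e-34/7.0900e-11 = 9.3457e-24 kg·m/s

After scattering:
λ' = λ + Δλ = 70.9 + 1.0695 = 71.9695 pm
p' = h/λ' = 6.6261e-34/7.1970e-11 = 9.2068e-24 kg·m/s

Momentum is a vector; the scattered photon's direction makes angle θ = 56° with the incident direction. The magnitude of the vector change Δp⃗ = p⃗₀ − p⃗' is found from the law of cosines:
|Δp⃗|² = p₀² + p'² − 2p₀p'cos θ
|Δp⃗|² = (9.3457e-24)² + (9.2068e-24)² − 2·9.3457e-24·9.2068e-24·cos(56°)
|Δp⃗| = 8.7107e-24 kg·m/s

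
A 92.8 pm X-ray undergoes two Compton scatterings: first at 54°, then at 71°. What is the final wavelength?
95.4365 pm

Apply Compton shift twice:

First scattering at θ₁ = 54°:
Δλ₁ = λ_C(1 - cos(54°))
Δλ₁ = 2.4263 × 0.4122
Δλ₁ = 1.0002 pm

After first scattering:
λ₁ = 92.8 + 1.0002 = 93.8002 pm

Second scattering at θ₂ = 71°:
Δλ₂ = λ_C(1 - cos(71°))
Δλ₂ = 2.4263 × 0.6744
Δλ₂ = 1.6364 pm

Final wavelength:
λ₂ = 93.8002 + 1.6364 = 95.4365 pm

Total shift: Δλ_total = 1.0002 + 1.6364 = 2.6365 pm

(Intermediate values are shown rounded; full precision is carried through to the final answer.)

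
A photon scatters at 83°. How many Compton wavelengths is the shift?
0.8781 λ_C

The Compton shift formula is:
Δλ = λ_C(1 - cos θ)

Dividing both sides by λ_C:
Δλ/λ_C = 1 - cos θ

For θ = 83°:
Δλ/λ_C = 1 - cos(83°)
Δλ/λ_C = 1 - 0.1219
Δλ/λ_C = 0.8781

This means the shift is 0.8781 × λ_C = 2.1306 pm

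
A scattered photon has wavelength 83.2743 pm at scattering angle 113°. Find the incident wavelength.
79.9000 pm

From λ' = λ + Δλ, we have λ = λ' - Δλ

First calculate the Compton shift:
Δλ = λ_C(1 - cos θ)
Δλ = 2.4263 × (1 - cos(113°))
Δλ = 2.4263 × 1.3907
Δλ = 3.3743 pm

Initial wavelength:
λ = λ' - Δλ
λ = 83.2743 - 3.3743
λ = 79.9000 pm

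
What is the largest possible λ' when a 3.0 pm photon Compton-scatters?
7.8526 pm (at θ = 180°)

The Compton shift is Δλ = λ_C(1 − cos θ).

Since cos θ ranges from −1 to 1, the factor (1 − cos θ) ranges from 0 to 2; the maximum shift occurs at θ = 180° (backscattering):
Δλ_max = 2λ_C = 2 × 2.4263 pm = 4.8526 pm

Maximum scattered wavelength:
λ'_max = λ₀ + Δλ_max = 3.0 + 4.8526 = 7.8526 pm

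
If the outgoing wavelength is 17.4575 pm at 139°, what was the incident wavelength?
13.2000 pm

From λ' = λ + Δλ, we have λ = λ' - Δλ

First calculate the Compton shift:
Δλ = λ_C(1 - cos θ)
Δλ = 2.4263 × (1 - cos(139°))
Δλ = 2.4263 × 1.7547
Δλ = 4.2575 pm

Initial wavelength:
λ = λ' - Δλ
λ = 17.4575 - 4.2575
λ = 13.2000 pm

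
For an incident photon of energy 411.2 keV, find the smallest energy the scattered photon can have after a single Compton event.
157.5843 keV (at θ = 180°)

The scattered photon has minimum energy when its wavelength is maximum, i.e., when the Compton shift Δλ = λ_C(1 − cos θ) is maximum. This occurs at θ = 180° (backscattering), giving Δλ_max = 2λ_C = 4.8526 pm.

Initial wavelength: λ₀ = hc/E₀ = 3.0152 pm
Maximum final wavelength: λ'_max = λ₀ + 2λ_C = 3.0152 + 4.8526 = 7.8678 pm
Minimum final energy: E'_min = hc/λ'_max = 157.5843 keV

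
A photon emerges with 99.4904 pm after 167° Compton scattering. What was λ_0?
94.7000 pm

From λ' = λ + Δλ, we have λ = λ' - Δλ

First calculate the Compton shift:
Δλ = λ_C(1 - cos θ)
Δλ = 2.4263 × (1 - cos(167°))
Δλ = 2.4263 × 1.9744
Δλ = 4.7904 pm

Initial wavelength:
λ = λ' - Δλ
λ = 99.4904 - 4.7904
λ = 94.7000 pm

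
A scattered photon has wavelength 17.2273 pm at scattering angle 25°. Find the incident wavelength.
17.0000 pm

From λ' = λ + Δλ, we have λ = λ' - Δλ

First calculate the Compton shift:
Δλ = λ_C(1 - cos θ)
Δλ = 2.4263 × (1 - cos(25°))
Δλ = 2.4263 × 0.0937
Δλ = 0.2273 pm

Initial wavelength:
λ = λ' - Δλ
λ = 17.2273 - 0.2273
λ = 17.0000 pm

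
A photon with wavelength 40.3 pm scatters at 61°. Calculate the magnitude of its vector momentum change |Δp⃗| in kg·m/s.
1.6444e-23 kg·m/s

Photon momentum magnitude is p = h/λ.

Initial momentum:
p₀ = h/λ = 6.6261e-34/4.0300e-11 = 1.6442e-23 kg·m/s

After scattering:
λ' = λ + Δλ = 40.3 + 1.2500 = 41.5500 pm
p' = h/λ' = 6.6261e-34/4.1550e-11 = 1.5947e-23 kg·m/s

Momentum is a vector; the scattered photon's direction makes angle θ = 61° with the incident direction. The magnitude of the vector change Δp⃗ = p⃗₀ − p⃗' is found from the law of cosines:
|Δp⃗|² = p₀² + p'² − 2p₀p'cos θ
|Δp⃗|² = (1.6442e-23)² + (1.5947e-23)² − 2·1.6442e-23·1.5947e-23·cos(61°)
|Δp⃗| = 1.6444e-23 kg·m/s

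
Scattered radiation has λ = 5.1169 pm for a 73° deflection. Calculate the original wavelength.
3.4000 pm

From λ' = λ + Δλ, we have λ = λ' - Δλ

First calculate the Compton shift:
Δλ = λ_C(1 - cos θ)
Δλ = 2.4263 × (1 - cos(73°))
Δλ = 2.4263 × 0.7076
Δλ = 1.7169 pm

Initial wavelength:
λ = λ' - Δλ
λ = 5.1169 - 1.7169
λ = 3.4000 pm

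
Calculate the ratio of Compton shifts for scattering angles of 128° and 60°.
128° produces the larger shift by a factor of 3.231

Calculate both shifts using Δλ = λ_C(1 - cos θ):

For θ₁ = 60°:
Δλ₁ = 2.4263 × (1 - cos(60°))
Δλ₁ = 2.4263 × 0.5000
Δλ₁ = 1.2132 pm

For θ₂ = 128°:
Δλ₂ = 2.4263 × (1 - cos(128°))
Δλ₂ = 2.4263 × 1.6157
Δλ₂ = 3.9201 pm

The 128° angle produces the larger shift.
Ratio: 3.9201/1.2132 = 3.231

(Intermediate values are shown rounded; full precision is carried through to the final answer.)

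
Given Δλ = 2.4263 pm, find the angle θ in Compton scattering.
90.00°

From the Compton formula Δλ = λ_C(1 - cos θ), we can solve for θ:

cos θ = 1 - Δλ/λ_C

Given:
- Δλ = 2.4263 pm
- λ_C = h/(m_e·c) ≈ 2.42631024 pm

cos θ = 1 - 2.4263/2.42631024
cos θ = 1 - 0.999996
cos θ = 0.000004

θ = arccos(0.000004)
θ = 90.00°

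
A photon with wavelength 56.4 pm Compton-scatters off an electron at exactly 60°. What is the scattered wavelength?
57.6132 pm

Using the Compton formula: λ' = λ + λ_C(1 − cos θ)

For θ = 60°, cos θ = 1/2 (exact) = 0.5000, so:
1 − cos 60° = 1 − (1/2) = 0.5000

Δλ = λ_C × 0.5000 = 2.4263 × 0.5000 = 1.2132 pm

λ' = 56.4 + 1.2132 = 57.6132 pm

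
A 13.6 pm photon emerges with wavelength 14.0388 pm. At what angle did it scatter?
35.00°

First find the wavelength shift:
Δλ = λ' - λ = 14.0388 - 13.6 = 0.4388 pm

Using Δλ = λ_C(1 - cos θ), with λ_C = h/(m_e·c) ≈ 2.42631024 pm:
cos θ = 1 - Δλ/λ_C
cos θ = 1 - 0.4388/2.42631024
cos θ = 0.819149

θ = arccos(0.819149)
θ = 35.00°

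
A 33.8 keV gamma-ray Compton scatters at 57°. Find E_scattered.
32.8117 keV

First convert energy to wavelength:
λ = hc/E, with hc ≈ 1239.842 keV·pm (i.e. 1239.842 eV·nm)

For E = 33.8 keV = 33800 eV:
λ = 1239.842 keV·pm / 33.8 keV
λ = 36.6817 pm

Calculate the Compton shift:
Δλ = λ_C(1 - cos(57°)) = 2.4263 × 0.4554
Δλ = 1.1048 pm

Final wavelength:
λ' = 36.6817 + 1.1048 = 37.7866 pm

Final energy:
E' = hc/λ' = 1239.842 / 37.7866 = 32.8117 keV

(Intermediate values are shown rounded; full precision is carried through to the final answer.)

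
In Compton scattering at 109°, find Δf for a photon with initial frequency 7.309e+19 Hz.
3.212e+19 Hz (decrease)

Convert frequency to wavelength (c = 299792458 m/s):
λ₀ = c/f₀ = 299792458/7.309e+19 = 4.1016891e-12 m = 4.1017 pm

Calculate Compton shift:
Δλ = λ_C(1 - cos(109°)) = 3.2162 pm

Final wavelength:
λ' = λ₀ + Δλ = 4.1017 + 3.2162 = 7.3179 pm

Final frequency:
f' = c/λ' = 299792458/7.3179287e-12 = 4.0966846e+19 Hz

Frequency shift (decrease):
Δf = f₀ - f' = 7.309e+19 - 4.0966846e+19 = 3.212e+19 Hz

(Intermediate values are shown rounded; full precision is carried through to the final answer.)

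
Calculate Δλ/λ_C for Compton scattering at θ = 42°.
0.2569 λ_C

The Compton shift formula is:
Δλ = λ_C(1 - cos θ)

Dividing both sides by λ_C:
Δλ/λ_C = 1 - cos θ

For θ = 42°:
Δλ/λ_C = 1 - cos(42°)
Δλ/λ_C = 1 - 0.7431
Δλ/λ_C = 0.2569

This means the shift is 0.2569 × λ_C = 0.6232 pm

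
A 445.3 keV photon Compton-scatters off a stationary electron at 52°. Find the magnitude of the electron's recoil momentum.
1.9020e-22 kg·m/s

The electron is initially at rest, so by conservation of momentum:
p⃗_e = p⃗₀ − p⃗'  (incident photon momentum minus scattered photon momentum)

Photon momentum magnitudes (p = h/λ = E/c):
λ₀ = hc/E₀ = 2.7843 pm → p₀ = h/λ₀ = 2.3798e-22 kg·m/s
Δλ = λ_C(1 − cos 52°) = 0.9325 pm
λ' = 3.7168 pm → p' = h/λ' = 1.7827e-22 kg·m/s

The scattered photon makes angle θ = 52° with the incident direction, so by the law of cosines:
|p⃗_e|² = p₀² + p'² − 2p₀p'cos θ
|p⃗_e|² = (2.3798e-22)² + (1.7827e-22)² − 2·2.3798e-22·1.7827e-22·cos(52°)
|p⃗_e| = 1.9020e-22 kg·m/s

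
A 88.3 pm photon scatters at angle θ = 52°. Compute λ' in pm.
89.2325 pm

Using the Compton scattering formula:
λ' = λ + Δλ = λ + λ_C(1 - cos θ)

Given:
- Initial wavelength λ = 88.3 pm
- Scattering angle θ = 52°
- Compton wavelength λ_C ≈ 2.4263 pm

Calculate the shift:
Δλ = 2.4263 × (1 - cos(52°))
Δλ = 2.4263 × 0.3843
Δλ = 0.9325 pm

Final wavelength:
λ' = 88.3 + 0.9325 = 89.2325 pm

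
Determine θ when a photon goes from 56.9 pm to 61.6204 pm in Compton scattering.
161.00°

First find the wavelength shift:
Δλ = λ' - λ = 61.6204 - 56.9 = 4.7204 pm

Using Δλ = λ_C(1 - cos θ), with λ_C = h/(m_e·c) ≈ 2.42631024 pm:
cos θ = 1 - Δλ/λ_C
cos θ = 1 - 4.7204/2.42631024
cos θ = -0.945506

θ = arccos(-0.945506)
θ = 161.00°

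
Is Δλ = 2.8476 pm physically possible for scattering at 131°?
No, inconsistent

Calculate the expected shift for θ = 131°:

Δλ_expected = λ_C(1 - cos(131°))
Δλ_expected = 2.4263 × (1 - cos(131°))
Δλ_expected = 2.4263 × 1.6561
Δλ_expected = 4.0181 pm

Given shift: 2.8476 pm
Expected shift: 4.0181 pm
Difference: 1.1705 pm

The values do not match. The given shift corresponds to θ ≈ 100.0°, not 131°.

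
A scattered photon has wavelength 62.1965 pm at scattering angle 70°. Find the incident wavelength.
60.6000 pm

From λ' = λ + Δλ, we have λ = λ' - Δλ

First calculate the Compton shift:
Δλ = λ_C(1 - cos θ)
Δλ = 2.4263 × (1 - cos(70°))
Δλ = 2.4263 × 0.6580
Δλ = 1.5965 pm

Initial wavelength:
λ = λ' - Δλ
λ = 62.1965 - 1.5965
λ = 60.6000 pm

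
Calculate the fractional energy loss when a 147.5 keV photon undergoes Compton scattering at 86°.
0.2117 (or 21.17%)

Calculate initial and final photon energies:

Initial: E₀ = 147.5 keV → λ₀ = 8.4057 pm
Compton shift: Δλ = 2.2571 pm
Final wavelength: λ' = 10.6628 pm
Final energy: E' = 116.2777 keV

Fractional energy loss:
(E₀ - E')/E₀ = (147.5000 - 116.2777)/147.5000
= 31.2223/147.5000
= 0.2117
= 21.17%

(Intermediate values are shown rounded; full precision is carried through to the final answer.)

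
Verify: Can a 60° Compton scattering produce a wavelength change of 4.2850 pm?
No, inconsistent

Calculate the expected shift for θ = 60°:

Δλ_expected = λ_C(1 - cos(60°))
Δλ_expected = 2.4263 × (1 - cos(60°))
Δλ_expected = 2.4263 × 0.5000
Δλ_expected = 1.2132 pm

Given shift: 4.2850 pm
Expected shift: 1.2132 pm
Difference: 3.0718 pm

The values do not match. The given shift corresponds to θ ≈ 140.0°, not 60°.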